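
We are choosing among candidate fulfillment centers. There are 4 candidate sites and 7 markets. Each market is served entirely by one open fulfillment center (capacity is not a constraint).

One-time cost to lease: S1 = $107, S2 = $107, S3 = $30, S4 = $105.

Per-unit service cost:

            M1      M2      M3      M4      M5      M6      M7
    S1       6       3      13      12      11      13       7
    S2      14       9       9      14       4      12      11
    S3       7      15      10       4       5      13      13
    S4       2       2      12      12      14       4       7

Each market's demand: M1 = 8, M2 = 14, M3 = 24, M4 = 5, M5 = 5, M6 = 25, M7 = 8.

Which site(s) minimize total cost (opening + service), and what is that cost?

For any fixed open set, each market goes to its cheapest open site; total = fixed + service.
{S3, S4}: M1→S4 2·8=16, M2→S4 2·14=28, M3→S3 10·24=240, M4→S3 4·5=20, M5→S3 5·5=25, M6→S4 4·25=100, M7→S4 7·8=56. Service 485; fixed 135; total 620.
{S2, S3, S4}: M1→S4 2·8=16, M2→S4 2·14=28, M3→S2 9·24=216, M4→S3 4·5=20, M5→S2 4·5=20, M6→S4 4·25=100, M7→S4 7·8=56. Service 456; fixed 242; total 698.
{S2, S4}: M1→S4 2·8=16, M2→S4 2·14=28, M3→S2 9·24=216, M4→S4 12·5=60, M5→S2 4·5=20, M6→S4 4·25=100, M7→S4 7·8=56. Service 496; fixed 212; total 708.
{S1, S2, S3, S4}: M1→S4 2·8=16, M2→S4 2·14=28, M3→S2 9·24=216, M4→S3 4·5=20, M5→S2 4·5=20, M6→S4 4·25=100, M7→S1 7·8=56. Service 456; fixed 349; total 805.
(All 15 nonempty subsets were checked; S3 and S4 is lowest.)

Open S3 and S4; minimum total cost 620.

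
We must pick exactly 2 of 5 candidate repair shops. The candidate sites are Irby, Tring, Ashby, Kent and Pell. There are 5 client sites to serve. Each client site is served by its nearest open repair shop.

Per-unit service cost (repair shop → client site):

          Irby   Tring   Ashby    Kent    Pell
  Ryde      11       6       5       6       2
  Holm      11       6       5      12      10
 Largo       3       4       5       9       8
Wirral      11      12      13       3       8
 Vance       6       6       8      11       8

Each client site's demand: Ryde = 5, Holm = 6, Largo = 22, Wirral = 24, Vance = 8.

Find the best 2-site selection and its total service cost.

With exactly 2 open, each client site uses its cheapest among the chosen.
{Tring, Kent}: Ryde→Tring 6·5=30, Holm→Tring 6·6=36, Largo→Tring 4·22=88, Wirral→Kent 3·24=72, Vance→Tring 6·8=48. Service cost 274.
{Irby, Kent}: service cost 282
{Ashby, Kent}: service cost 301
Among all 10 size-2 choices, {Tring, Kent} is lowest.

Choose Tring and Kent; total service cost 274.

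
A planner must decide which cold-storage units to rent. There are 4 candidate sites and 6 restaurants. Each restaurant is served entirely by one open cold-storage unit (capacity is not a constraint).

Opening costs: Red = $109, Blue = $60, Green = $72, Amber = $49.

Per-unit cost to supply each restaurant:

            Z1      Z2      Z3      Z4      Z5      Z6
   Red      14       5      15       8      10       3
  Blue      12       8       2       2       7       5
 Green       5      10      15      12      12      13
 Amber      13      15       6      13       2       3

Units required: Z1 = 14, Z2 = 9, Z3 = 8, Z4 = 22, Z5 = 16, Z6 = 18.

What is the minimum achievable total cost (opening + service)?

Minimum total cost: 469

For any fixed open set, each restaurant goes to its cheapest open site; total = fixed + service.
{Blue, Green, Amber}: Z1→Green 5·14=70, Z2→Blue 8·9=72, Z3→Blue 2·8=16, Z4→Blue 2·22=44, Z5→Amber 2·16=32, Z6→Amber 3·18=54. Service 288; fixed 181; total 469.
{Blue, Amber}: service 386 + fixed 109 = 495
{Blue, Green}: service 404 + fixed 132 = 536
{Red, Blue, Green, Amber}: Z1→Green 5·14=70, Z2→Red 5·9=45, Z3→Blue 2·8=16, Z4→Blue 2·22=44, Z5→Amber 2·16=32, Z6→Red 3·18=54. Service 261; fixed 290; total 551.
No other subset beats 469.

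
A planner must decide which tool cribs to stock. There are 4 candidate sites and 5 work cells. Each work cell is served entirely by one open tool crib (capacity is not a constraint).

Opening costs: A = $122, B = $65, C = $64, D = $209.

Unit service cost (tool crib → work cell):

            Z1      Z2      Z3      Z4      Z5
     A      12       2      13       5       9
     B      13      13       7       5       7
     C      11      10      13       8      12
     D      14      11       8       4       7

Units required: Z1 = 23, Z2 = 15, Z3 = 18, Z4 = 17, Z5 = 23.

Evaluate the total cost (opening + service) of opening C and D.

Each work cell is assigned to its cheapest site among the open ones.
{C, D}: Z1→C 11·23=253, Z2→C 10·15=150, Z3→D 8·18=144, Z4→D 4·17=68, Z5→D 7·23=161. Service 776; fixed 273; total 1049.

Total cost: 1049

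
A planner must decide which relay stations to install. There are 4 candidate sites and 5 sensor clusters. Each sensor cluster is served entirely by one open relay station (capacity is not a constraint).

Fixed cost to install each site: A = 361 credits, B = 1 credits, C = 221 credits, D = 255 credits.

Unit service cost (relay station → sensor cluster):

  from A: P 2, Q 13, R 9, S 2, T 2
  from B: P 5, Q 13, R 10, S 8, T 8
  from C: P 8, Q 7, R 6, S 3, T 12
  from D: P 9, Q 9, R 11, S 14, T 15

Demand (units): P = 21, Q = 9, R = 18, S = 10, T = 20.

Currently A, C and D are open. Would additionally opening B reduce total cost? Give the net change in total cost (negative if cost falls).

No — net change +1 (cost rises by 1).

Current service cost with {A, C, D}: 273.
Adding B: each sensor cluster re-picks its cheapest; new service cost 273, saving 0.
Extra fixed cost: 1. Net change = 1 − 0 = 1.
(Totals: 1110 → 1111.)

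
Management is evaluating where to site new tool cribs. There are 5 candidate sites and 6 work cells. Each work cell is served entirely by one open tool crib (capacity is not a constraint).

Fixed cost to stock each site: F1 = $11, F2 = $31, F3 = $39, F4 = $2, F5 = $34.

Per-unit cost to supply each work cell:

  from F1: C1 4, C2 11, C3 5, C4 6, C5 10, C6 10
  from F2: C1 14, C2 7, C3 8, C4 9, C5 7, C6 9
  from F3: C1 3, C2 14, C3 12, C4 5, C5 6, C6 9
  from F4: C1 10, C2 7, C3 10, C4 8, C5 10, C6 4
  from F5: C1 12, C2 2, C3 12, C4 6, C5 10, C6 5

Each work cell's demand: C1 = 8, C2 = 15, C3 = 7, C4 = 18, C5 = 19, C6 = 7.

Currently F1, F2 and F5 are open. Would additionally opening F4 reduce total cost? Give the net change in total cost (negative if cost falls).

Current service cost with {F1, F2, F5}: 373.
Adding F4: each work cell re-picks its cheapest; new service cost 366, saving 7.
Extra fixed cost: 2. Net change = 2 − 7 = -5.
(Totals: 449 → 444.)

Yes — net change −5 (cost falls by 5).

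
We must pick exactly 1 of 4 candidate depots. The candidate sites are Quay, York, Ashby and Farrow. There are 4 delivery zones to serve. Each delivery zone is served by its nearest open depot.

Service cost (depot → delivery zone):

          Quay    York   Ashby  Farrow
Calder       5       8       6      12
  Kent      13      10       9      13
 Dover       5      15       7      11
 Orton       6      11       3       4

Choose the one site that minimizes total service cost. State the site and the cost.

With exactly 1 open, each delivery zone uses its cheapest among the chosen.
{Ashby}: Calder→Ashby 6, Kent→Ashby 9, Dover→Ashby 7, Orton→Ashby 3. Service cost 25.
{Quay}: service cost 29
{Farrow}: service cost 40
Among all 4 size-1 choices, {Ashby} is lowest.

Choose Ashby only; total service cost 25.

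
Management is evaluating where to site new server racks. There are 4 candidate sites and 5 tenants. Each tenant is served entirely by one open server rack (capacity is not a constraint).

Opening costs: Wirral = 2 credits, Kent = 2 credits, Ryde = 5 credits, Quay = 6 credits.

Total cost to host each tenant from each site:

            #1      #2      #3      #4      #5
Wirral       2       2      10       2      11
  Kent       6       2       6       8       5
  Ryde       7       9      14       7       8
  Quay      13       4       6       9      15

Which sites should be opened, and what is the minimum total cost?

For any fixed open set, each tenant goes to its cheapest open site; total = fixed + service.
{Wirral, Kent}: #1→Wirral 2, #2→Wirral 2, #3→Kent 6, #4→Wirral 2, #5→Kent 5. Service 17; fixed 4; total 21.
{Wirral, Kent, Ryde}: service 17 + fixed 9 = 26
{Wirral, Kent, Quay}: #1→Wirral 2, #2→Wirral 2, #3→Kent 6, #4→Wirral 2, #5→Kent 5. Service 17; fixed 10; total 27.
{Wirral, Kent, Ryde, Quay}: service 17 + fixed 15 = 32
No other subset beats 21.

Open Wirral and Kent; minimum total cost 21.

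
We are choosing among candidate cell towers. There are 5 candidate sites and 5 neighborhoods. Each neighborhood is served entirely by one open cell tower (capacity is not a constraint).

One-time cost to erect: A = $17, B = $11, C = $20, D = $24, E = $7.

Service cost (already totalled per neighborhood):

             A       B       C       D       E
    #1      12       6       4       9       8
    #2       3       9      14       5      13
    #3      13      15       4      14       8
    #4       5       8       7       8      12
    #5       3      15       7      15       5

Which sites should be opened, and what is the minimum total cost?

Open A and E; minimum total cost 51.

For any fixed open set, each neighborhood goes to its cheapest open site; total = fixed + service.
{A, E}: #1→E 8, #2→A 3, #3→E 8, #4→A 5, #5→A 3. Service 27; fixed 24; total 51.
{A}: #1→A 12, #2→A 3, #3→A 13, #4→A 5, #5→A 3. Service 36; fixed 17; total 53.
{E}: service 46 + fixed 7 = 53
{A, B, C, D, E}: service 19 + fixed 79 = 98
No other subset beats 51.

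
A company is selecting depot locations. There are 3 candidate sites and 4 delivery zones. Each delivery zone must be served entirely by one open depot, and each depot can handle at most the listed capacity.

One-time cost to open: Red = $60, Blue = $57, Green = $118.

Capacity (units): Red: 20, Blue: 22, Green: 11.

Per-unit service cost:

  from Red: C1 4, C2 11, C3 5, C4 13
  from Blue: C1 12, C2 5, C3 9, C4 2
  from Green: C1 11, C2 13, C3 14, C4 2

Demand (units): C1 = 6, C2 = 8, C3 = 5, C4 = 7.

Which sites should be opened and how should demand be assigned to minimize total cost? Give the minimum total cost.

Minimum total cost: 220

Open {Red, Blue}: C1→Red 4·6=24, C2→Blue 5·8=40, C3→Red 5·5=25, C4→Blue 2·7=14.
Loads: Red carries 11/20, Blue carries 15/22. Service 103; fixed 117; total 220.
Next best feasible plan costs 240.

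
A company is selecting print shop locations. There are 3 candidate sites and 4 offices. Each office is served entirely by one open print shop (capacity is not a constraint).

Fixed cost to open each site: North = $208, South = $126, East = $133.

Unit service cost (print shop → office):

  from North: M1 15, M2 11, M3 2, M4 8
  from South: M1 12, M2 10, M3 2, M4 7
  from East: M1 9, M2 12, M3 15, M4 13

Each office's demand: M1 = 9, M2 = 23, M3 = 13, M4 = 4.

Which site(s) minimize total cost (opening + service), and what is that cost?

Open South only; minimum total cost 518.

For any fixed open set, each office goes to its cheapest open site; total = fixed + service.
{South}: M1→South 12·9=108, M2→South 10·23=230, M3→South 2·13=26, M4→South 7·4=28. Service 392; fixed 126; total 518.
{South, East}: M1→East 9·9=81, M2→South 10·23=230, M3→South 2·13=26, M4→South 7·4=28. Service 365; fixed 259; total 624.
{North}: service 446 + fixed 208 = 654
{North, South, East}: M1→East 9·9=81, M2→South 10·23=230, M3→North 2·13=26, M4→South 7·4=28. Service 365; fixed 467; total 832.
No other subset beats 518.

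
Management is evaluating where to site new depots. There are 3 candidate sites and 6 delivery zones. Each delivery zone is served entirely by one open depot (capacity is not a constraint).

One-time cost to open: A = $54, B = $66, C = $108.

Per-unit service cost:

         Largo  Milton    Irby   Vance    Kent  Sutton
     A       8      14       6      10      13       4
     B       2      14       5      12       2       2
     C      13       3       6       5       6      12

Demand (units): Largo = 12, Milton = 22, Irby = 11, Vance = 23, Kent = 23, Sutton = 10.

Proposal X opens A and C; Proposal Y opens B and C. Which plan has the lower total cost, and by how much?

Proposal Y is cheaper by 183.

Proposal X: {A, C}: Largo→A 8·12=96, Milton→C 3·22=66, Irby→A 6·11=66, Vance→C 5·23=115, Kent→C 6·23=138, Sutton→A 4·10=40. Service 521; fixed 162; total 683.
Proposal Y: {B, C}: Largo→B 2·12=24, Milton→C 3·22=66, Irby→B 5·11=55, Vance→C 5·23=115, Kent→B 2·23=46, Sutton→B 2·10=20. Service 326; fixed 174; total 500.
Difference: |683 − 500| = 183.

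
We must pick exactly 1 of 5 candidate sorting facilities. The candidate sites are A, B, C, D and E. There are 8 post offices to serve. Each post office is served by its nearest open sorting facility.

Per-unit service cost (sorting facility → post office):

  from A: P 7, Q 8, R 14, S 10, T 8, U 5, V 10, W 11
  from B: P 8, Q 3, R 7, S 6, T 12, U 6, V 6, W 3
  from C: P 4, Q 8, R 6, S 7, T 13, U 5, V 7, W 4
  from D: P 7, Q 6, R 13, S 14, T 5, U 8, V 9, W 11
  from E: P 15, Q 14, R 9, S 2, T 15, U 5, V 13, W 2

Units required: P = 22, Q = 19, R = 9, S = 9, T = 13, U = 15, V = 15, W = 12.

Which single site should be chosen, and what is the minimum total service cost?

With exactly 1 open, each post office uses its cheapest among the chosen.
{B}: P→B 8·22=176, Q→B 3·19=57, R→B 7·9=63, S→B 6·9=54, T→B 12·13=156, U→B 6·15=90, V→B 6·15=90, W→B 3·12=36. Service cost 722.
{C}: service cost 754
{D}: service cost 963
Among all 5 size-1 choices, {B} is lowest.

Choose B only; total service cost 722.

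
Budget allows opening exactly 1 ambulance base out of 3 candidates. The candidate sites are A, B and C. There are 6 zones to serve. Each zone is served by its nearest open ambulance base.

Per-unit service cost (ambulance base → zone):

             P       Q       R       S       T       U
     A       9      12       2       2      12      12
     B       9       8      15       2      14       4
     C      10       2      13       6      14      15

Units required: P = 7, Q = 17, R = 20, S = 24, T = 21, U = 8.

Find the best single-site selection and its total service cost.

Choose A only; total service cost 703.

With exactly 1 open, each zone uses its cheapest among the chosen.
{A}: P→A 9·7=63, Q→A 12·17=204, R→A 2·20=40, S→A 2·24=48, T→A 12·21=252, U→A 12·8=96. Service cost 703.
{B}: service cost 873
{C}: service cost 922
Among all 3 size-1 choices, {A} is lowest.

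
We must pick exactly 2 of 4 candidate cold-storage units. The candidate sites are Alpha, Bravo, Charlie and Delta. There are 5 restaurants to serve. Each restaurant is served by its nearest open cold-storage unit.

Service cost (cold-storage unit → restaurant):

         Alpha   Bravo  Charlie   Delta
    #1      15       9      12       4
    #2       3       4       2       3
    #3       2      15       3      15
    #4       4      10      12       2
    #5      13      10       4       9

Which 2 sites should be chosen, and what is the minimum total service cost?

With exactly 2 open, each restaurant uses its cheapest among the chosen.
{Charlie, Delta}: #1→Delta 4, #2→Charlie 2, #3→Charlie 3, #4→Delta 2, #5→Charlie 4. Service cost 15.
{Alpha, Delta}: service cost 20
{Alpha, Charlie}: service cost 24
Among all 6 size-2 choices, {Charlie, Delta} is lowest.

Choose Charlie and Delta; total service cost 15.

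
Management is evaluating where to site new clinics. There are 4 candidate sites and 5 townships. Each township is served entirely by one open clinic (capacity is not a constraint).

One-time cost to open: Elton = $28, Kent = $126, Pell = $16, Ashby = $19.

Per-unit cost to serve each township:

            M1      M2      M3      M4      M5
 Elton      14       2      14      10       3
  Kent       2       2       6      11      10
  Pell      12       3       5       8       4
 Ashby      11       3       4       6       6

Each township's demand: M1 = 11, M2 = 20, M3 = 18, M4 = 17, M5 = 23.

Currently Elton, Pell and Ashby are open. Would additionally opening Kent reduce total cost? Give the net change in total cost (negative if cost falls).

Current service cost with {Elton, Pell, Ashby}: 404.
Adding Kent: each township re-picks its cheapest; new service cost 305, saving 99.
Extra fixed cost: 126. Net change = 126 − 99 = 27.
(Totals: 467 → 494.)

No — net change +27 (cost rises by 27).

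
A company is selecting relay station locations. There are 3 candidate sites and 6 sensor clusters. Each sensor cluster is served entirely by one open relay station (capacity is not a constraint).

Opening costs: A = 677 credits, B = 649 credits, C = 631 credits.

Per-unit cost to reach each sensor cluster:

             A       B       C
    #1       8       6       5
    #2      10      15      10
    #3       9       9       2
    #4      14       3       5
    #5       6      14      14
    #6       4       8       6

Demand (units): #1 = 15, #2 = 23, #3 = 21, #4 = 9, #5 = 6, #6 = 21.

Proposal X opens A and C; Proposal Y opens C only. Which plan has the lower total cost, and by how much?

Proposal X: {A, C}: #1→C 5·15=75, #2→A 10·23=230, #3→C 2·21=42, #4→C 5·9=45, #5→A 6·6=36, #6→A 4·21=84. Service 512; fixed 1308; total 1820.
Proposal Y: {C}: #1→C 5·15=75, #2→C 10·23=230, #3→C 2·21=42, #4→C 5·9=45, #5→C 14·6=84, #6→C 6·21=126. Service 602; fixed 631; total 1233.
Difference: |1820 − 1233| = 587.

Proposal Y is cheaper by 587.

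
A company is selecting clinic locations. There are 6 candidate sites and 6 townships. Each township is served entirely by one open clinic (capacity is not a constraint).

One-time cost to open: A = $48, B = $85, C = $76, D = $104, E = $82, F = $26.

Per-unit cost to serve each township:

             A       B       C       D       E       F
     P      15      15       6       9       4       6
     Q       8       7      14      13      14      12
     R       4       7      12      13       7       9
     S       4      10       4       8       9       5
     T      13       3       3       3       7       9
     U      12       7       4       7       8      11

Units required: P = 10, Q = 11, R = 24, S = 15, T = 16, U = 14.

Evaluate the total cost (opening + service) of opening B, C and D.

Each township is assigned to its cheapest site among the open ones.
{B, C, D}: P→C 6·10=60, Q→B 7·11=77, R→B 7·24=168, S→C 4·15=60, T→B 3·16=48, U→C 4·14=56. Service 469; fixed 265; total 734.

Total cost: 734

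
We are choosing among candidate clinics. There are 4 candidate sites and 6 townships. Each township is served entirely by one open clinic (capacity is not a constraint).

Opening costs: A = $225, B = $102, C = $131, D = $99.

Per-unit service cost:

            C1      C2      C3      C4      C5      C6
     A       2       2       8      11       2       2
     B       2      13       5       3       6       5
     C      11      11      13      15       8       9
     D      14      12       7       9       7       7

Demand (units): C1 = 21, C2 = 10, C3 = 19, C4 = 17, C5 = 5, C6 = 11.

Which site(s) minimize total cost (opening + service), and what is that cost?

Open B only; minimum total cost 505.

For any fixed open set, each township goes to its cheapest open site; total = fixed + service.
{B}: C1→B 2·21=42, C2→B 13·10=130, C3→B 5·19=95, C4→B 3·17=51, C5→B 6·5=30, C6→B 5·11=55. Service 403; fixed 102; total 505.
{A, B}: C1→A 2·21=42, C2→A 2·10=20, C3→B 5·19=95, C4→B 3·17=51, C5→A 2·5=10, C6→A 2·11=22. Service 240; fixed 327; total 567.
{B, D}: C1→B 2·21=42, C2→D 12·10=120, C3→B 5·19=95, C4→B 3·17=51, C5→B 6·5=30, C6→B 5·11=55. Service 393; fixed 201; total 594.
{A, B, C, D}: C1→A 2·21=42, C2→A 2·10=20, C3→B 5·19=95, C4→B 3·17=51, C5→A 2·5=10, C6→A 2·11=22. Service 240; fixed 557; total 797.
No other subset beats 505.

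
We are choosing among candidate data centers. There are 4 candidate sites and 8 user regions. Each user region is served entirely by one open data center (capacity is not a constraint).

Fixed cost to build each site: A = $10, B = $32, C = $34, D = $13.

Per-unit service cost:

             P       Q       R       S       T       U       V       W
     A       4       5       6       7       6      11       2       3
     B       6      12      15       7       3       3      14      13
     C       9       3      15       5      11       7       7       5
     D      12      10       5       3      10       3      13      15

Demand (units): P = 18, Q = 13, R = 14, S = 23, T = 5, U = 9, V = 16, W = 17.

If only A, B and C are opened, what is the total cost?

Each user region is assigned to its cheapest site among the open ones.
{A, B, C}: P→A 4·18=72, Q→C 3·13=39, R→A 6·14=84, S→C 5·23=115, T→B 3·5=15, U→B 3·9=27, V→A 2·16=32, W→A 3·17=51. Service 435; fixed 76; total 511.

Total cost: 511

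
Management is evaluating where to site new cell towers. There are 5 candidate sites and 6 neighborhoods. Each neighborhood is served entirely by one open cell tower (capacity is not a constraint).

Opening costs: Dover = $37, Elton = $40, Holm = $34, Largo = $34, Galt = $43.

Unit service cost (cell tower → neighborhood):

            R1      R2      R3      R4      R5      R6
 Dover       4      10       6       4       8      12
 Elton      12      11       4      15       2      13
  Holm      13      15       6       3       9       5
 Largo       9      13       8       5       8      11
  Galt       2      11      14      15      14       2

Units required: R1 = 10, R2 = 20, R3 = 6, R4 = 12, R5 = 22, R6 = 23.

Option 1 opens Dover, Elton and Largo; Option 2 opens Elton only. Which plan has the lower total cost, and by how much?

Option 1: {Dover, Elton, Largo}: R1→Dover 4·10=40, R2→Dover 10·20=200, R3→Elton 4·6=24, R4→Dover 4·12=48, R5→Elton 2·22=44, R6→Largo 11·23=253. Service 609; fixed 111; total 720.
Option 2: {Elton}: R1→Elton 12·10=120, R2→Elton 11·20=220, R3→Elton 4·6=24, R4→Elton 15·12=180, R5→Elton 2·22=44, R6→Elton 13·23=299. Service 887; fixed 40; total 927.
Difference: |720 − 927| = 207.

Option 1 is cheaper by 207.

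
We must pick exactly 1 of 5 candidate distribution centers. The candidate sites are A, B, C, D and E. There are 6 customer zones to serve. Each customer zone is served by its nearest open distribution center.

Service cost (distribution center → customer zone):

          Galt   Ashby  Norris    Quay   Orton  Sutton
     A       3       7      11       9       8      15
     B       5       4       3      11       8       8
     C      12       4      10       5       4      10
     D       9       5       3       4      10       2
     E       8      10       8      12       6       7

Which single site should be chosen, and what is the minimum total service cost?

Choose D only; total service cost 33.

With exactly 1 open, each customer zone uses its cheapest among the chosen.
{D}: Galt→D 9, Ashby→D 5, Norris→D 3, Quay→D 4, Orton→D 10, Sutton→D 2. Service cost 33.
{B}: service cost 39
{C}: service cost 45
Among all 5 size-1 choices, {D} is lowest.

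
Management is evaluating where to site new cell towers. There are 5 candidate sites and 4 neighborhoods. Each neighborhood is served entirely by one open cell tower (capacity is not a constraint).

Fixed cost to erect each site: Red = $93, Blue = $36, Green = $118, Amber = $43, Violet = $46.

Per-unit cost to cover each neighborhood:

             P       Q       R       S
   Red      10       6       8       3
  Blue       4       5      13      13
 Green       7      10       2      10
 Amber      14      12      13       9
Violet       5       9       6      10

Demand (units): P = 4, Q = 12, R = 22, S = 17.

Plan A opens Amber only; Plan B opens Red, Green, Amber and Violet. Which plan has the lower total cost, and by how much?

Plan A: {Amber}: P→Amber 14·4=56, Q→Amber 12·12=144, R→Amber 13·22=286, S→Amber 9·17=153. Service 639; fixed 43; total 682.
Plan B: {Red, Green, Amber, Violet}: P→Violet 5·4=20, Q→Red 6·12=72, R→Green 2·22=44, S→Red 3·17=51. Service 187; fixed 300; total 487.
Difference: |682 − 487| = 195.

Plan B is cheaper by 195.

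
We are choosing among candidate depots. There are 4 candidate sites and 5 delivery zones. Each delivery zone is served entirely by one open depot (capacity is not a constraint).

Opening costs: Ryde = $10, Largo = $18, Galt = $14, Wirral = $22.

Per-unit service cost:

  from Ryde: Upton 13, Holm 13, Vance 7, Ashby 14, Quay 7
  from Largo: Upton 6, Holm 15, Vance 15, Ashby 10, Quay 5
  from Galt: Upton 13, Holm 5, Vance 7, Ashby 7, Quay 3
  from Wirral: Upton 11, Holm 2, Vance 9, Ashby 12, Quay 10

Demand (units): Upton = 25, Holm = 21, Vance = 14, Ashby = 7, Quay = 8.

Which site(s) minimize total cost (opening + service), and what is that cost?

For any fixed open set, each delivery zone goes to its cheapest open site; total = fixed + service.
{Largo, Galt, Wirral}: Upton→Largo 6·25=150, Holm→Wirral 2·21=42, Vance→Galt 7·14=98, Ashby→Galt 7·7=49, Quay→Galt 3·8=24. Service 363; fixed 54; total 417.
{Ryde, Largo, Galt, Wirral}: service 363 + fixed 64 = 427
{Ryde, Largo, Wirral}: service 400 + fixed 50 = 450
{Ryde}: Upton→Ryde 13·25=325, Holm→Ryde 13·21=273, Vance→Ryde 7·14=98, Ashby→Ryde 14·7=98, Quay→Ryde 7·8=56. Service 850; fixed 10; total 860.
No other subset beats 417.

Open Largo, Galt and Wirral; minimum total cost 417.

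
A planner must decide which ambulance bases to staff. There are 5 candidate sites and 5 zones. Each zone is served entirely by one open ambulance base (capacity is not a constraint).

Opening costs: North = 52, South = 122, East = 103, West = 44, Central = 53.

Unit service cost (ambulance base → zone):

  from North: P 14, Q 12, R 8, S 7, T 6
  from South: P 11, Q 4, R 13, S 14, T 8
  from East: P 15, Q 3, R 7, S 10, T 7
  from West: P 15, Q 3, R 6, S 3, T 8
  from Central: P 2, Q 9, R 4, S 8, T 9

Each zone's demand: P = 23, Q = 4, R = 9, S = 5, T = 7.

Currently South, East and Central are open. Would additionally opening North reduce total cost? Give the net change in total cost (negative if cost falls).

No — net change +40 (cost rises by 40).

Current service cost with {South, East, Central}: 183.
Adding North: each zone re-picks its cheapest; new service cost 171, saving 12.
Extra fixed cost: 52. Net change = 52 − 12 = 40.
(Totals: 461 → 501.)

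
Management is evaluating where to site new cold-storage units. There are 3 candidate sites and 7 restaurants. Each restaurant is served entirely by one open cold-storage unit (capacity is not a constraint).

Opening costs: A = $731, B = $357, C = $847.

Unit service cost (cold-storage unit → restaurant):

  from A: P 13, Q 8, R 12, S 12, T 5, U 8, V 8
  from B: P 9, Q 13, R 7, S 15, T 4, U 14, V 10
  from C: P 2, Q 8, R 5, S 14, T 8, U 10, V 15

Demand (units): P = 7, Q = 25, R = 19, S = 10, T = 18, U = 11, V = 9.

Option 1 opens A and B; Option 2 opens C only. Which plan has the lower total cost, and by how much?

Option 2 is cheaper by 151.

Option 1: {A, B}: P→B 9·7=63, Q→A 8·25=200, R→B 7·19=133, S→A 12·10=120, T→B 4·18=72, U→A 8·11=88, V→A 8·9=72. Service 748; fixed 1088; total 1836.
Option 2: {C}: P→C 2·7=14, Q→C 8·25=200, R→C 5·19=95, S→C 14·10=140, T→C 8·18=144, U→C 10·11=110, V→C 15·9=135. Service 838; fixed 847; total 1685.
Difference: |1836 − 1685| = 151.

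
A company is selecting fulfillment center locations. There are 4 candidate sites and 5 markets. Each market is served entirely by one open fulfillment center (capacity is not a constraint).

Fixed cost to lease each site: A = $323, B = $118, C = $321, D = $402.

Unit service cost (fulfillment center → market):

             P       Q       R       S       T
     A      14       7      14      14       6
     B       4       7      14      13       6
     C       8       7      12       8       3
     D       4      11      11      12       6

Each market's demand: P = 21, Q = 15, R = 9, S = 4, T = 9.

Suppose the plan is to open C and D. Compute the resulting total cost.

Each market is assigned to its cheapest site among the open ones.
{C, D}: P→D 4·21=84, Q→C 7·15=105, R→D 11·9=99, S→C 8·4=32, T→C 3·9=27. Service 347; fixed 723; total 1070.

Total cost: 1070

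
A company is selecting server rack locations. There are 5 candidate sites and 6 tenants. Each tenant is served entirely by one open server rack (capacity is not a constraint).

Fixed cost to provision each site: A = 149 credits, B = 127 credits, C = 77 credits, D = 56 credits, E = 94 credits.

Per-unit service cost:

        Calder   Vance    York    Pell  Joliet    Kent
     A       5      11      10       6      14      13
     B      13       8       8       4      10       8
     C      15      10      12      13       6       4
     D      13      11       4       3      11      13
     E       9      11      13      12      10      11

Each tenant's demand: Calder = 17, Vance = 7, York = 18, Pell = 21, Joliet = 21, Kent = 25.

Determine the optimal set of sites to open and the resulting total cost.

For any fixed open set, each tenant goes to its cheapest open site; total = fixed + service.
{C, D}: Calder→D 13·17=221, Vance→C 10·7=70, York→D 4·18=72, Pell→D 3·21=63, Joliet→C 6·21=126, Kent→C 4·25=100. Service 652; fixed 133; total 785.
{A, C, D}: service 516 + fixed 282 = 798
{C, D, E}: Calder→E 9·17=153, Vance→C 10·7=70, York→D 4·18=72, Pell→D 3·21=63, Joliet→C 6·21=126, Kent→C 4·25=100. Service 584; fixed 227; total 811.
{A, B, C, D, E}: Calder→A 5·17=85, Vance→B 8·7=56, York→D 4·18=72, Pell→D 3·21=63, Joliet→C 6·21=126, Kent→C 4·25=100. Service 502; fixed 503; total 1005.
No other subset beats 785.

Open C and D; minimum total cost 785.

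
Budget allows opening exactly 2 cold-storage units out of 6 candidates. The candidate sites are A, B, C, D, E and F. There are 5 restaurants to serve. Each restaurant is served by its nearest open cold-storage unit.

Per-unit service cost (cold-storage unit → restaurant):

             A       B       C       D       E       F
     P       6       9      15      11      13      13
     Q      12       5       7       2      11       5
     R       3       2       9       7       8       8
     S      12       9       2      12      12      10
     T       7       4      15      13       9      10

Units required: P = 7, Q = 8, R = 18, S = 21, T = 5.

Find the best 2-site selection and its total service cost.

Choose B and C; total service cost 201.

With exactly 2 open, each restaurant uses its cheapest among the chosen.
{B, C}: P→B 9·7=63, Q→B 5·8=40, R→B 2·18=36, S→C 2·21=42, T→B 4·5=20. Service cost 201.
{A, C}: service cost 229
{B, D}: service cost 324
Among all 15 size-2 choices, {B, C} is lowest.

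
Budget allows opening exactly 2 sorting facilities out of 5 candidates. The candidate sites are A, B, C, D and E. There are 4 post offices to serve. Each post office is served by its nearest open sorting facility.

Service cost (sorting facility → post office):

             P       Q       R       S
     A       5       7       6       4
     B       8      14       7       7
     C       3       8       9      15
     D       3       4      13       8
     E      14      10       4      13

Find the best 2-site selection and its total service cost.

Choose A and D; total service cost 17.

With exactly 2 open, each post office uses its cheapest among the chosen.
{A, D}: P→D 3, Q→D 4, R→A 6, S→A 4. Service cost 17.
{D, E}: service cost 19
{A, C}: service cost 20
Among all 10 size-2 choices, {A, D} is lowest.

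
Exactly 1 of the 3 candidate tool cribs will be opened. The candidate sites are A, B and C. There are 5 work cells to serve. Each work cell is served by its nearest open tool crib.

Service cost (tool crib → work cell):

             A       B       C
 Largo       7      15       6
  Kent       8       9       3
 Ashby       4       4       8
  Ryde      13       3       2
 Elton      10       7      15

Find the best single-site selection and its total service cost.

Choose C only; total service cost 34.

With exactly 1 open, each work cell uses its cheapest among the chosen.
{C}: Largo→C 6, Kent→C 3, Ashby→C 8, Ryde→C 2, Elton→C 15. Service cost 34.
{B}: service cost 38
{A}: service cost 42
Among all 3 size-1 choices, {C} is lowest.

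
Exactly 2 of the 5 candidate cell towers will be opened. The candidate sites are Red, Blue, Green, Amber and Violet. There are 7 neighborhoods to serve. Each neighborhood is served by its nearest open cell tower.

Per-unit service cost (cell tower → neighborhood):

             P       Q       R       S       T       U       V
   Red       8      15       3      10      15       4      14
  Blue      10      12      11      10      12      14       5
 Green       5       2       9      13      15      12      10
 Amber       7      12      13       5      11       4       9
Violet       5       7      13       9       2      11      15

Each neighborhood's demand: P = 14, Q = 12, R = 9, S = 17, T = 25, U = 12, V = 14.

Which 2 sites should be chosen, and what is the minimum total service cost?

With exactly 2 open, each neighborhood uses its cheapest among the chosen.
{Amber, Violet}: P→Violet 5·14=70, Q→Violet 7·12=84, R→Amber 13·9=117, S→Amber 5·17=85, T→Violet 2·25=50, U→Amber 4·12=48, V→Amber 9·14=126. Service cost 580.
{Red, Violet}: service cost 628
{Green, Violet}: service cost 650
Among all 10 size-2 choices, {Amber, Violet} is lowest.

Choose Amber and Violet; total service cost 580.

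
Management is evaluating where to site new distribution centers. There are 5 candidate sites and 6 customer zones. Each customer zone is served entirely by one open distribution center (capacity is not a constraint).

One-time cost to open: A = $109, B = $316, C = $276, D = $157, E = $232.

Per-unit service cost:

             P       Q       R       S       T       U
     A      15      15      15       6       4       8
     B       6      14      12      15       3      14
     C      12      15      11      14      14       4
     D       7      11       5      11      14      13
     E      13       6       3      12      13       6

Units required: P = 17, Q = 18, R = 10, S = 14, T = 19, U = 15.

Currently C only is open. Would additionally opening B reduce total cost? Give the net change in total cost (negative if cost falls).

Yes — net change −13 (cost falls by 13).

Current service cost with {C}: 1106.
Adding B: each customer zone re-picks its cheapest; new service cost 777, saving 329.
Extra fixed cost: 316. Net change = 316 − 329 = -13.
(Totals: 1382 → 1369.)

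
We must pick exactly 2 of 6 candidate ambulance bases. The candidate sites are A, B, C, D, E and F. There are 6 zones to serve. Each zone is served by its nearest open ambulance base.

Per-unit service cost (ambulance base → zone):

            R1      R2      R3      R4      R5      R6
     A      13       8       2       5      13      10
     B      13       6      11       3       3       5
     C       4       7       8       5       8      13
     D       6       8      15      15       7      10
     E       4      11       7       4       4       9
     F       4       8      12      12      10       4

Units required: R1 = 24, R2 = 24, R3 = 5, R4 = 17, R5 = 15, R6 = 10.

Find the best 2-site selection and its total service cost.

Choose B and E; total service cost 421.

With exactly 2 open, each zone uses its cheapest among the chosen.
{B, E}: R1→E 4·24=96, R2→B 6·24=144, R3→E 7·5=35, R4→B 3·17=51, R5→B 3·15=45, R6→B 5·10=50. Service cost 421.
{B, C}: service cost 426
{B, F}: service cost 431
Among all 15 size-2 choices, {B, E} is lowest.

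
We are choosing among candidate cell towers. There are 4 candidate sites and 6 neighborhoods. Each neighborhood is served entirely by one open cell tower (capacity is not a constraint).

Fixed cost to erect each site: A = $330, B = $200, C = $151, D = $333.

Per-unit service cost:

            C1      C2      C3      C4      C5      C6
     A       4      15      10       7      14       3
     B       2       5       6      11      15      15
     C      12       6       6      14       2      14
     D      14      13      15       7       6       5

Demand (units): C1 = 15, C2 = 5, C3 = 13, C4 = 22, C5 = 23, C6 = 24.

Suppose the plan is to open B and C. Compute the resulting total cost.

Each neighborhood is assigned to its cheapest site among the open ones.
{B, C}: C1→B 2·15=30, C2→B 5·5=25, C3→B 6·13=78, C4→B 11·22=242, C5→C 2·23=46, C6→C 14·24=336. Service 757; fixed 351; total 1108.

Total cost: 1108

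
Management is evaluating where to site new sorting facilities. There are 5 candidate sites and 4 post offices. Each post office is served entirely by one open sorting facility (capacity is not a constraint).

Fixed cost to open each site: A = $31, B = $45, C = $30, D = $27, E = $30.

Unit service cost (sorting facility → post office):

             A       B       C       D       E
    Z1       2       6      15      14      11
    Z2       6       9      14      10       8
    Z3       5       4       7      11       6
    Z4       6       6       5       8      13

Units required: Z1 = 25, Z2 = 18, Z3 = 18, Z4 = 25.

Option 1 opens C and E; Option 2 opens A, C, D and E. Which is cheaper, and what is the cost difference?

Option 1: {C, E}: Z1→E 11·25=275, Z2→E 8·18=144, Z3→E 6·18=108, Z4→C 5·25=125. Service 652; fixed 60; total 712.
Option 2: {A, C, D, E}: Z1→A 2·25=50, Z2→A 6·18=108, Z3→A 5·18=90, Z4→C 5·25=125. Service 373; fixed 118; total 491.
Difference: |712 − 491| = 221.

Option 2 is cheaper by 221.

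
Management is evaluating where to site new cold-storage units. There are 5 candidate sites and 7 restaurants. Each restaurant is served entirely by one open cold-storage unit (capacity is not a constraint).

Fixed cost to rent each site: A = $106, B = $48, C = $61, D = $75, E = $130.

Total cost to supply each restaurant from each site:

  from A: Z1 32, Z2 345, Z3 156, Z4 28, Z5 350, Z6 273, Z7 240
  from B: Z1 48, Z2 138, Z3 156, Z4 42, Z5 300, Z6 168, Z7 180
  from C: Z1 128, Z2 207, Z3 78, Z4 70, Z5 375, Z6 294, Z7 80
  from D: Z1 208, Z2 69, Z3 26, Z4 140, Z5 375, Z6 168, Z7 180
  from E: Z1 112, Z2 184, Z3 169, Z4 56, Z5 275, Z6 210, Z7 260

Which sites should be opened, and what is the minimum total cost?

Open B, C and D; minimum total cost 917.

For any fixed open set, each restaurant goes to its cheapest open site; total = fixed + service.
{B, C, D}: Z1→B 48, Z2→D 69, Z3→D 26, Z4→B 42, Z5→B 300, Z6→B 168, Z7→C 80. Service 733; fixed 184; total 917.
{B, D}: Z1→B 48, Z2→D 69, Z3→D 26, Z4→B 42, Z5→B 300, Z6→B 168, Z7→B 180. Service 833; fixed 123; total 956.
{B, C}: Z1→B 48, Z2→B 138, Z3→C 78, Z4→B 42, Z5→B 300, Z6→B 168, Z7→C 80. Service 854; fixed 109; total 963.
{A, B, C, D, E}: Z1→A 32, Z2→D 69, Z3→D 26, Z4→A 28, Z5→E 275, Z6→B 168, Z7→C 80. Service 678; fixed 420; total 1098.
No other subset beats 917.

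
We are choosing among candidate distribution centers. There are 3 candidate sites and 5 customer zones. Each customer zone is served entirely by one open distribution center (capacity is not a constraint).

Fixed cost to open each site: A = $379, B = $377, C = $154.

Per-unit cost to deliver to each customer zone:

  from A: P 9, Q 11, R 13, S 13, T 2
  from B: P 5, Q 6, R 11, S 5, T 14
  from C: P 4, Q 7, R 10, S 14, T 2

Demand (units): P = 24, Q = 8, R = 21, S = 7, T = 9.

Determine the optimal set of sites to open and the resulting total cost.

Open C only; minimum total cost 632.

For any fixed open set, each customer zone goes to its cheapest open site; total = fixed + service.
{C}: P→C 4·24=96, Q→C 7·8=56, R→C 10·21=210, S→C 14·7=98, T→C 2·9=18. Service 478; fixed 154; total 632.
{B}: service 560 + fixed 377 = 937
{B, C}: service 407 + fixed 531 = 938
{A, B, C}: P→C 4·24=96, Q→B 6·8=48, R→C 10·21=210, S→B 5·7=35, T→A 2·9=18. Service 407; fixed 910; total 1317.
No other subset beats 632.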